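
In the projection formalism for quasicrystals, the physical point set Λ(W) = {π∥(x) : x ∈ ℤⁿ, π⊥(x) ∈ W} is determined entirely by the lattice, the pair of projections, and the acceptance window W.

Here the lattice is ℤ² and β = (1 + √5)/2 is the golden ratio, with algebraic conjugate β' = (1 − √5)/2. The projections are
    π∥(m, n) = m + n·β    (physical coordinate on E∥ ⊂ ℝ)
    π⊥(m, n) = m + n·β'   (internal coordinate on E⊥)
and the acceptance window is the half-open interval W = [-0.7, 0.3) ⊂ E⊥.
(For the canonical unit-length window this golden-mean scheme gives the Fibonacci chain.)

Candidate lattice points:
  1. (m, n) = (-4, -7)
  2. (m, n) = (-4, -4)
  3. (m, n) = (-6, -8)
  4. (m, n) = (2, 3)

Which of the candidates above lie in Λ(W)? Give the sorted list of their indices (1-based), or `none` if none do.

Numerically β ≈ 1.6180 and β' = −1/β ≈ -0.6180.
[1] lift (-4,-7): star map gives 0.3262; window check -0.7 ≤ 0.3262 < 0.3 is false → out
[2] lift (-4,-4): star map gives -1.5279; window check -0.7 ≤ -1.5279 < 0.3 is false → out
[3] lift (-6,-8): star map gives -1.0557; window check -0.7 ≤ -1.0557 < 0.3 is false → out
[4] lift (2,3): star map gives 0.1459; window check -0.7 ≤ 0.1459 < 0.3 is true → IN Λ

4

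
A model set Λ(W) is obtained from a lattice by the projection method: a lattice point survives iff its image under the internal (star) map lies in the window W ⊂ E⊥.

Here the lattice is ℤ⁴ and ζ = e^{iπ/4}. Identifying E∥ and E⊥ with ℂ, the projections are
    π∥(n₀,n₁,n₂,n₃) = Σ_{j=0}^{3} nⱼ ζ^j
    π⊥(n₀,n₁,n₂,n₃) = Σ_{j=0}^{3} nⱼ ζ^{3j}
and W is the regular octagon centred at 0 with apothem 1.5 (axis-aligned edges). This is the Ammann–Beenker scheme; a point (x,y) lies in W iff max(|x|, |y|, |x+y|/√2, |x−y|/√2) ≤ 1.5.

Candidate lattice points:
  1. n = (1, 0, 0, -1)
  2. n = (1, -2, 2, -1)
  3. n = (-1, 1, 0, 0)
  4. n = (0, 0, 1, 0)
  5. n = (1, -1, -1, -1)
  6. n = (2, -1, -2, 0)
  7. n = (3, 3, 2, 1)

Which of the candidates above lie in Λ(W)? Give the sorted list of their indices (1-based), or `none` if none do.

1, 4, 5

With ζ = e^{iπ/4} the internal vectors are ζ^0,ζ^3,ζ^6,ζ^9.
candidate 1: n = (1, 0, 0, -1) → π⊥ ≈ (+0.29289, -0.70711); max(|x|,|y|,|x±y|/√2) = 0.70711 ≤ 1.5 ⇒ ∈ W
candidate 2: n = (1, -2, 2, -1) → π⊥ ≈ (+1.70711, -4.12132); max(|x|,|y|,|x±y|/√2) = 4.12132 > 1.5 ⇒ ∉ W
candidate 3: n = (-1, 1, 0, 0) → π⊥ ≈ (-1.70711, +0.70711); max(|x|,|y|,|x±y|/√2) = 1.70711 > 1.5 ⇒ ∉ W
candidate 4: n = (0, 0, 1, 0) → π⊥ ≈ (+0.00000, -1.00000); max(|x|,|y|,|x±y|/√2) = 1.00000 ≤ 1.5 ⇒ ∈ W
candidate 5: n = (1, -1, -1, -1) → π⊥ ≈ (+1.00000, -0.41421); max(|x|,|y|,|x±y|/√2) = 1.00000 ≤ 1.5 ⇒ ∈ W
candidate 6: n = (2, -1, -2, 0) → π⊥ ≈ (+2.70711, +1.29289); max(|x|,|y|,|x±y|/√2) = 2.82843 > 1.5 ⇒ ∉ W
candidate 7: n = (3, 3, 2, 1) → π⊥ ≈ (+1.58579, +0.82843); max(|x|,|y|,|x±y|/√2) = 1.70711 > 1.5 ⇒ ∉ W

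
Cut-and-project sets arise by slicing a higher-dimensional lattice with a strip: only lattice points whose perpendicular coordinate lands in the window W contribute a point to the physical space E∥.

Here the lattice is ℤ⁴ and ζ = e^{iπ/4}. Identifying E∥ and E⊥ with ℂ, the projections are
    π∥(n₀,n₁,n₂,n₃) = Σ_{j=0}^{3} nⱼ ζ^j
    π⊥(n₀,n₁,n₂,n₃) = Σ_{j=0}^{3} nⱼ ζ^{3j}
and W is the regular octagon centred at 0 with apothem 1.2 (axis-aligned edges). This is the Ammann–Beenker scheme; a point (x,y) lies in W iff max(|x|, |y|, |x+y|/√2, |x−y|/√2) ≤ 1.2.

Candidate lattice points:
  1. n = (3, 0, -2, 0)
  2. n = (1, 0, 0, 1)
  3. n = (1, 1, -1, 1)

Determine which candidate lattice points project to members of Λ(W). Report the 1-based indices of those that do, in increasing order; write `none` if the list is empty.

With ζ = e^{iπ/4} the internal vectors are ζ^0,ζ^3,ζ^6,ζ^9.
candidate 1: n = (3, 0, -2, 0) → π⊥ ≈ (+3.00000, +2.00000); max(|x|,|y|,|x±y|/√2) = 3.53553 > 1.2 ⇒ ∉ W
candidate 2: n = (1, 0, 0, 1) → π⊥ ≈ (+1.70711, +0.70711); max(|x|,|y|,|x±y|/√2) = 1.70711 > 1.2 ⇒ ∉ W
candidate 3: n = (1, 1, -1, 1) → π⊥ ≈ (+1.00000, +2.41421); max(|x|,|y|,|x±y|/√2) = 2.41421 > 1.2 ⇒ ∉ W

none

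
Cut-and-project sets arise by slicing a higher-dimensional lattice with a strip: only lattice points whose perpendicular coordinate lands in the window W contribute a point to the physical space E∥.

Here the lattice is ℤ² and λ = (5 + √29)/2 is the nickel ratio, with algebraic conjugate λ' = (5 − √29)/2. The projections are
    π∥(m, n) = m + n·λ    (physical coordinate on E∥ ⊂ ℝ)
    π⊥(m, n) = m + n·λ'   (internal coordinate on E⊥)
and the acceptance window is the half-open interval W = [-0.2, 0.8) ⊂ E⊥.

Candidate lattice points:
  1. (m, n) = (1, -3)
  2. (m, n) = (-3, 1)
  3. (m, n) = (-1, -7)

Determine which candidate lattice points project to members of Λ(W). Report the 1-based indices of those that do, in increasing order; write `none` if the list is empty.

3

Numerically λ ≈ 5.192582 and λ' = −1/λ ≈ -0.192582.
#1 (1,-3): internal coord 1 + (-3)·λ' = +1.577747; +1.577747 ∉ [-0.2, 0.8) → out
#2 (-3,1): internal coord -3 + (1)·λ' = -3.192582; -3.192582 ∉ [-0.2, 0.8) → out
#3 (-1,-7): internal coord -1 + (-7)·λ' = +0.348077; +0.348077 ∈ [-0.2, 0.8) → IN Λ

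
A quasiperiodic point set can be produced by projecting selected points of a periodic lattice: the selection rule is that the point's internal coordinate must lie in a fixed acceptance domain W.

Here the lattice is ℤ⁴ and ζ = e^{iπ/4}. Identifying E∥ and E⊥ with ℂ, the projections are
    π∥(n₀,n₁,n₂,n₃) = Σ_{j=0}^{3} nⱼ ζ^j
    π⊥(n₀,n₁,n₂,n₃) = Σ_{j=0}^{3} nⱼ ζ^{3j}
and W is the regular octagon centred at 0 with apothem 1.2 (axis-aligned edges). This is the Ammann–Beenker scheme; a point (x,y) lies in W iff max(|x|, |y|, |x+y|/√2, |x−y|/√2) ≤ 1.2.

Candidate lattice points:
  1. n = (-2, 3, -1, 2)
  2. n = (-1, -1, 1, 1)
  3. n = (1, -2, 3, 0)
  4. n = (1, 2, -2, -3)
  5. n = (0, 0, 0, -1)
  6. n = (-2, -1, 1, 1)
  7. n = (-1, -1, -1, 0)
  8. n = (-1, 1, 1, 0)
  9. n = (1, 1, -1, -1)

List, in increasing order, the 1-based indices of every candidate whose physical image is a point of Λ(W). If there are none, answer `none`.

2, 5, 6, 7, 9

Internal map: ζ^{3j} for j=0..3 gives (1,0), (−√2/2,√2/2), (0,−1), (√2/2,√2/2).
candidate 1: n = (-2, 3, -1, 2) → π⊥ ≈ (-2.70711, +4.53553); max(|x|,|y|,|x±y|/√2) = 5.12132 > 1.2 ⇒ ∉ W
candidate 2: n = (-1, -1, 1, 1) → π⊥ ≈ (+0.41421, -1.00000); max(|x|,|y|,|x±y|/√2) = 1.00000 ≤ 1.2 ⇒ ∈ W
candidate 3: n = (1, -2, 3, 0) → π⊥ ≈ (+2.41421, -4.41421); max(|x|,|y|,|x±y|/√2) = 4.82843 > 1.2 ⇒ ∉ W
candidate 4: n = (1, 2, -2, -3) → π⊥ ≈ (-2.53553, +1.29289); max(|x|,|y|,|x±y|/√2) = 2.70711 > 1.2 ⇒ ∉ W
candidate 5: n = (0, 0, 0, -1) → π⊥ ≈ (-0.70711, -0.70711); max(|x|,|y|,|x±y|/√2) = 1.00000 ≤ 1.2 ⇒ ∈ W
candidate 6: n = (-2, -1, 1, 1) → π⊥ ≈ (-0.58579, -1.00000); max(|x|,|y|,|x±y|/√2) = 1.12132 ≤ 1.2 ⇒ ∈ W
candidate 7: n = (-1, -1, -1, 0) → π⊥ ≈ (-0.29289, +0.29289); max(|x|,|y|,|x±y|/√2) = 0.41421 ≤ 1.2 ⇒ ∈ W
candidate 8: n = (-1, 1, 1, 0) → π⊥ ≈ (-1.70711, -0.29289); max(|x|,|y|,|x±y|/√2) = 1.70711 > 1.2 ⇒ ∉ W
candidate 9: n = (1, 1, -1, -1) → π⊥ ≈ (-0.41421, +1.00000); max(|x|,|y|,|x±y|/√2) = 1.00000 ≤ 1.2 ⇒ ∈ W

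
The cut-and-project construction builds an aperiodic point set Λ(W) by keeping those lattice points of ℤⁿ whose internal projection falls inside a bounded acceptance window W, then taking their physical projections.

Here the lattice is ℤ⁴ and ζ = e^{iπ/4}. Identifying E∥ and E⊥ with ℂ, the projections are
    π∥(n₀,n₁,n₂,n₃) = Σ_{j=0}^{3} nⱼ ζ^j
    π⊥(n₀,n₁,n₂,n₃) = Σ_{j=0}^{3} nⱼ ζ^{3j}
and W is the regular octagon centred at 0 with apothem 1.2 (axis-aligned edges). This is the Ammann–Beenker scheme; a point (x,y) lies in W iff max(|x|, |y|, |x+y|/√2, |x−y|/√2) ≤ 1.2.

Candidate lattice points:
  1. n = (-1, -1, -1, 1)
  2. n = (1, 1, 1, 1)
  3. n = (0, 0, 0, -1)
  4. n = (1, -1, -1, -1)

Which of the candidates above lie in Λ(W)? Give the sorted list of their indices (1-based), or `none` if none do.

1, 2, 3, 4

π⊥(n) = n₀ + n₁ζ³ + n₂ζ⁶ + n₃ζ⁹ where ζ = e^{iπ/4}.
candidate 1: n = (-1, -1, -1, 1) → π⊥ ≈ (+0.41421, +1.00000); max(|x|,|y|,|x±y|/√2) = 1.00000 ≤ 1.2 ⇒ ∈ W
candidate 2: n = (1, 1, 1, 1) → π⊥ ≈ (+1.00000, +0.41421); max(|x|,|y|,|x±y|/√2) = 1.00000 ≤ 1.2 ⇒ ∈ W
candidate 3: n = (0, 0, 0, -1) → π⊥ ≈ (-0.70711, -0.70711); max(|x|,|y|,|x±y|/√2) = 1.00000 ≤ 1.2 ⇒ ∈ W
candidate 4: n = (1, -1, -1, -1) → π⊥ ≈ (+1.00000, -0.41421); max(|x|,|y|,|x±y|/√2) = 1.00000 ≤ 1.2 ⇒ ∈ W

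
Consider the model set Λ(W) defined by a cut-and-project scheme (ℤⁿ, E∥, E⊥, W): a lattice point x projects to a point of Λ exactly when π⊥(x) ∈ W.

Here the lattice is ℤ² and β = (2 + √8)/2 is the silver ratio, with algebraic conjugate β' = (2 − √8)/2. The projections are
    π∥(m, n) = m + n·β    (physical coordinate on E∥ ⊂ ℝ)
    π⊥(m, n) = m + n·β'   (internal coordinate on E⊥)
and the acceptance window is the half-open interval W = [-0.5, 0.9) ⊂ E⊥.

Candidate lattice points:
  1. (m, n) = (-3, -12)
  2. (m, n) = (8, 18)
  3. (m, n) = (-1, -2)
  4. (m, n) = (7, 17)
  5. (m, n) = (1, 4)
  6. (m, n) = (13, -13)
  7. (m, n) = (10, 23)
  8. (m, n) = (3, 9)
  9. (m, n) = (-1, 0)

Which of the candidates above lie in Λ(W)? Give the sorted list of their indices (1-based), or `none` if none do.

2, 3, 4, 7

Compute β' = (2−√8)/2 = -0.4142, so π⊥(m,n) = m -0.4142·n.
[1] lift (-3,-12): star map gives 1.9706; window check -0.5 ≤ 1.9706 < 0.9 is false → out
[2] lift (8,18): star map gives 0.5442; window check -0.5 ≤ 0.5442 < 0.9 is true → IN Λ
[3] lift (-1,-2): star map gives -0.1716; window check -0.5 ≤ -0.1716 < 0.9 is true → IN Λ
[4] lift (7,17): star map gives -0.0416; window check -0.5 ≤ -0.0416 < 0.9 is true → IN Λ
[5] lift (1,4): star map gives -0.6569; window check -0.5 ≤ -0.6569 < 0.9 is false → out
[6] lift (13,-13): star map gives 18.3848; window check -0.5 ≤ 18.3848 < 0.9 is false → out
[7] lift (10,23): star map gives 0.4731; window check -0.5 ≤ 0.4731 < 0.9 is true → IN Λ
[8] lift (3,9): star map gives -0.7279; window check -0.5 ≤ -0.7279 < 0.9 is false → out
[9] lift (-1,0): star map gives -1.0000; window check -0.5 ≤ -1.0000 < 0.9 is false → out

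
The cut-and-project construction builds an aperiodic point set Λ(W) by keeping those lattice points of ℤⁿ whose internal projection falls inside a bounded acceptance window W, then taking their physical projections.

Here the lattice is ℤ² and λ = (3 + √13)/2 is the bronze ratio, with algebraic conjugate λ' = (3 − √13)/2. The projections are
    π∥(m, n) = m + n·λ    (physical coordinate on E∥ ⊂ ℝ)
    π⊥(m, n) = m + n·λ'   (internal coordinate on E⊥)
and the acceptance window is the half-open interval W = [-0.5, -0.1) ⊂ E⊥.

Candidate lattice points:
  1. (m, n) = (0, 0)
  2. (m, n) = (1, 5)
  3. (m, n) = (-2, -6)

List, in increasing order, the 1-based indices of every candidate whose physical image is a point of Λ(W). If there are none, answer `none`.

3

Compute λ' = (3−√13)/2 = -0.30278, so π⊥(m,n) = m -0.30278·n.
candidate 1: (m,n)=(0,0) → π∥ = 0+0·λ ≈ 0.00000, π⊥ = 0+0·λ' ≈ 0.00000 ∉ [-0.5, -0.1) ⇒ out
candidate 2: (m,n)=(1,5) → π∥ = 1+5·λ ≈ 17.51388, π⊥ = 1+5·λ' ≈ -0.51388 ∉ [-0.5, -0.1) ⇒ out
candidate 3: (m,n)=(-2,-6) → π∥ = -2-6·λ ≈ -21.81665, π⊥ = -2-6·λ' ≈ -0.18335 ∈ [-0.5, -0.1) ⇒ IN Λ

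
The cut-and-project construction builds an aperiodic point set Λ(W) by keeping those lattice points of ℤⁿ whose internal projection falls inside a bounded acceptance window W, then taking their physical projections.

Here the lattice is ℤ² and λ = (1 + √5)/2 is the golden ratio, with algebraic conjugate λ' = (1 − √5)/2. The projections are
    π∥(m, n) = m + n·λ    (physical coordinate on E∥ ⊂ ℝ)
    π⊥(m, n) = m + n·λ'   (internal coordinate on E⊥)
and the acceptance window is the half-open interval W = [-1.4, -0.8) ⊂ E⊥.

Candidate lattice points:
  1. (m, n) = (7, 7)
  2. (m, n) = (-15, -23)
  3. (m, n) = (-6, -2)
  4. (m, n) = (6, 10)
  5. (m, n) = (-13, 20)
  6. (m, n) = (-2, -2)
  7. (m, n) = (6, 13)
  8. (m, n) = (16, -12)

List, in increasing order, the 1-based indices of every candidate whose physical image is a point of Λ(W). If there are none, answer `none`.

none

λ' = (1−√5)/2 ≈ -0.61803.
#1 (7,7): internal coord 7 + (7)·λ' = +2.67376; +2.67376 ∉ [-1.4, -0.8) → out
#2 (-15,-23): internal coord -15 + (-23)·λ' = -0.78522; -0.78522 ∉ [-1.4, -0.8) → out
#3 (-6,-2): internal coord -6 + (-2)·λ' = -4.76393; -4.76393 ∉ [-1.4, -0.8) → out
#4 (6,10): internal coord 6 + (10)·λ' = -0.18034; -0.18034 ∉ [-1.4, -0.8) → out
#5 (-13,20): internal coord -13 + (20)·λ' = -25.36068; -25.36068 ∉ [-1.4, -0.8) → out
#6 (-2,-2): internal coord -2 + (-2)·λ' = -0.76393; -0.76393 ∉ [-1.4, -0.8) → out
#7 (6,13): internal coord 6 + (13)·λ' = -2.03444; -2.03444 ∉ [-1.4, -0.8) → out
#8 (16,-12): internal coord 16 + (-12)·λ' = +23.41641; +23.41641 ∉ [-1.4, -0.8) → out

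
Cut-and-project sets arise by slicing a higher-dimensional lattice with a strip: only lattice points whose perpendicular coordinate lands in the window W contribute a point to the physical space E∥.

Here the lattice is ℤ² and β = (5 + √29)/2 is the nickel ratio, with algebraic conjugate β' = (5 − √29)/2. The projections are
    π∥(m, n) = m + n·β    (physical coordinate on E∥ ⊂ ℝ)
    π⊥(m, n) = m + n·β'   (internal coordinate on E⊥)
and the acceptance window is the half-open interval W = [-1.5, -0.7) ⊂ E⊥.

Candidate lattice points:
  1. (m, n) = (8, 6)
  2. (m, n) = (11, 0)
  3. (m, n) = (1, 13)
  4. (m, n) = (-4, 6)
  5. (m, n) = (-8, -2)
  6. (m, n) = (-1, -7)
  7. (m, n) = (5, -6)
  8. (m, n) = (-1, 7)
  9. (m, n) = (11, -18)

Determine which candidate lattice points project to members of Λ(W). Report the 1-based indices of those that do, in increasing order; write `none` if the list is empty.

none

β' = (5−√29)/2 ≈ -0.1926.
#1 (8,6): internal coord 8 + (6)·β' = +6.8445; +6.8445 ∉ [-1.5, -0.7) → out
#2 (11,0): internal coord 11 + (0)·β' = +11.0000; +11.0000 ∉ [-1.5, -0.7) → out
#3 (1,13): internal coord 1 + (13)·β' = -1.5036; -1.5036 ∉ [-1.5, -0.7) → out
#4 (-4,6): internal coord -4 + (6)·β' = -5.1555; -5.1555 ∉ [-1.5, -0.7) → out
#5 (-8,-2): internal coord -8 + (-2)·β' = -7.6148; -7.6148 ∉ [-1.5, -0.7) → out
#6 (-1,-7): internal coord -1 + (-7)·β' = +0.3481; +0.3481 ∉ [-1.5, -0.7) → out
#7 (5,-6): internal coord 5 + (-6)·β' = +6.1555; +6.1555 ∉ [-1.5, -0.7) → out
#8 (-1,7): internal coord -1 + (7)·β' = -2.3481; -2.3481 ∉ [-1.5, -0.7) → out
#9 (11,-18): internal coord 11 + (-18)·β' = +14.4665; +14.4665 ∉ [-1.5, -0.7) → out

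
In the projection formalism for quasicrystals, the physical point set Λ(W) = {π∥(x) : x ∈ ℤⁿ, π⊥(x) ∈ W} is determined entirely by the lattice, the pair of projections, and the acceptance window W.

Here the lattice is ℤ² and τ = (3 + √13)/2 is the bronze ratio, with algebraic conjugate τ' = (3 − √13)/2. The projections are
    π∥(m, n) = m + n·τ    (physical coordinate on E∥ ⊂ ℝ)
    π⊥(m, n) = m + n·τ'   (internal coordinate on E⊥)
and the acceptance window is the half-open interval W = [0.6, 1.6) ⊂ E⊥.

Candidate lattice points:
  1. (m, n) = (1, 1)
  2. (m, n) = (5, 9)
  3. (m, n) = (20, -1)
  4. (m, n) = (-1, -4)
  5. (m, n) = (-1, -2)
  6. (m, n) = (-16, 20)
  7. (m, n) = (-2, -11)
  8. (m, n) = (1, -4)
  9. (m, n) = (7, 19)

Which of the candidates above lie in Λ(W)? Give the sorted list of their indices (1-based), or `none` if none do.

1, 7, 9

Compute τ' = (3−√13)/2 = -0.30278, so π⊥(m,n) = m -0.30278·n.
candidate 1: (m,n)=(1,1) → π∥ = 1+1·τ ≈ 4.30278, π⊥ = 1+1·τ' ≈ 0.69722 ∈ [0.6, 1.6) ⇒ IN Λ
candidate 2: (m,n)=(5,9) → π∥ = 5+9·τ ≈ 34.72498, π⊥ = 5+9·τ' ≈ 2.27502 ∉ [0.6, 1.6) ⇒ out
candidate 3: (m,n)=(20,-1) → π∥ = 20-1·τ ≈ 16.69722, π⊥ = 20-1·τ' ≈ 20.30278 ∉ [0.6, 1.6) ⇒ out
candidate 4: (m,n)=(-1,-4) → π∥ = -1-4·τ ≈ -14.21110, π⊥ = -1-4·τ' ≈ 0.21110 ∉ [0.6, 1.6) ⇒ out
candidate 5: (m,n)=(-1,-2) → π∥ = -1-2·τ ≈ -7.60555, π⊥ = -1-2·τ' ≈ -0.39445 ∉ [0.6, 1.6) ⇒ out
candidate 6: (m,n)=(-16,20) → π∥ = -16+20·τ ≈ 50.05551, π⊥ = -16+20·τ' ≈ -22.05551 ∉ [0.6, 1.6) ⇒ out
candidate 7: (m,n)=(-2,-11) → π∥ = -2-11·τ ≈ -38.33053, π⊥ = -2-11·τ' ≈ 1.33053 ∈ [0.6, 1.6) ⇒ IN Λ
candidate 8: (m,n)=(1,-4) → π∥ = 1-4·τ ≈ -12.21110, π⊥ = 1-4·τ' ≈ 2.21110 ∉ [0.6, 1.6) ⇒ out
candidate 9: (m,n)=(7,19) → π∥ = 7+19·τ ≈ 69.75274, π⊥ = 7+19·τ' ≈ 1.24726 ∈ [0.6, 1.6) ⇒ IN Λ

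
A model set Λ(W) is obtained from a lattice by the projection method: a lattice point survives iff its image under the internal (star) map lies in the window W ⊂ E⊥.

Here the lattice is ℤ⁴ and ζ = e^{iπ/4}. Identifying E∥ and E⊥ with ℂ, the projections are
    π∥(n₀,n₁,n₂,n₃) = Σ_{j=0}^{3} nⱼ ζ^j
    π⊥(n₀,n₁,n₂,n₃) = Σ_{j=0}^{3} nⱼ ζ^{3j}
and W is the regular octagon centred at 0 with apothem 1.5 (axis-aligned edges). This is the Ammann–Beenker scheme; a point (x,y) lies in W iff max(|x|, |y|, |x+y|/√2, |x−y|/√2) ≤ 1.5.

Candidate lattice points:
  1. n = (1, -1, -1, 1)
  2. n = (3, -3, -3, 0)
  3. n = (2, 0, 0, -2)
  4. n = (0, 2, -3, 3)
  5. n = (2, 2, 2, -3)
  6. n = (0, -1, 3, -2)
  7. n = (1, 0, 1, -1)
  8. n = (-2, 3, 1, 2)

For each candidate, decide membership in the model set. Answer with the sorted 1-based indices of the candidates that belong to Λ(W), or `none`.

3

Internal map: ζ^{3j} for j=0..3 gives (1,0), (−√2/2,√2/2), (0,−1), (√2/2,√2/2).
candidate 1: n = (1, -1, -1, 1) → π⊥ ≈ (+2.4142, +1.0000); max(|x|,|y|,|x±y|/√2) = 2.4142 > 1.5 ⇒ ∉ W
candidate 2: n = (3, -3, -3, 0) → π⊥ ≈ (+5.1213, +0.8787); max(|x|,|y|,|x±y|/√2) = 5.1213 > 1.5 ⇒ ∉ W
candidate 3: n = (2, 0, 0, -2) → π⊥ ≈ (+0.5858, -1.4142); max(|x|,|y|,|x±y|/√2) = 1.4142 ≤ 1.5 ⇒ ∈ W
candidate 4: n = (0, 2, -3, 3) → π⊥ ≈ (+0.7071, +6.5355); max(|x|,|y|,|x±y|/√2) = 6.5355 > 1.5 ⇒ ∉ W
candidate 5: n = (2, 2, 2, -3) → π⊥ ≈ (-1.5355, -2.7071); max(|x|,|y|,|x±y|/√2) = 3.0000 > 1.5 ⇒ ∉ W
candidate 6: n = (0, -1, 3, -2) → π⊥ ≈ (-0.7071, -5.1213); max(|x|,|y|,|x±y|/√2) = 5.1213 > 1.5 ⇒ ∉ W
candidate 7: n = (1, 0, 1, -1) → π⊥ ≈ (+0.2929, -1.7071); max(|x|,|y|,|x±y|/√2) = 1.7071 > 1.5 ⇒ ∉ W
candidate 8: n = (-2, 3, 1, 2) → π⊥ ≈ (-2.7071, +2.5355); max(|x|,|y|,|x±y|/√2) = 3.7071 > 1.5 ⇒ ∉ W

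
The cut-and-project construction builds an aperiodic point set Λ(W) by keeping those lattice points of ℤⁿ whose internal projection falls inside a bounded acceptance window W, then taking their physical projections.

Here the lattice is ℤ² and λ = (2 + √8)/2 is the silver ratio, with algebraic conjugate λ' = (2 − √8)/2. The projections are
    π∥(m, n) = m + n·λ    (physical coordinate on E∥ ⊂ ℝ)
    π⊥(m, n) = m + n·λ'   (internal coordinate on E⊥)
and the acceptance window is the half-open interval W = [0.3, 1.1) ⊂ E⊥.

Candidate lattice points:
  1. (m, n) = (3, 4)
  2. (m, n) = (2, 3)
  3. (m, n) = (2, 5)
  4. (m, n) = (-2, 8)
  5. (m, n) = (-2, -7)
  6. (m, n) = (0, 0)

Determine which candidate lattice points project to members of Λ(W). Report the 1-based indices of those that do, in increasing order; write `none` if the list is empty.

Compute λ' = (2−√8)/2 = -0.41421, so π⊥(m,n) = m -0.41421·n.
candidate 1: (m,n)=(3,4) → π∥ = 3+4·λ ≈ 12.65685, π⊥ = 3+4·λ' ≈ 1.34315 ∉ [0.3, 1.1) ⇒ out
candidate 2: (m,n)=(2,3) → π∥ = 2+3·λ ≈ 9.24264, π⊥ = 2+3·λ' ≈ 0.75736 ∈ [0.3, 1.1) ⇒ IN Λ
candidate 3: (m,n)=(2,5) → π∥ = 2+5·λ ≈ 14.07107, π⊥ = 2+5·λ' ≈ -0.07107 ∉ [0.3, 1.1) ⇒ out
candidate 4: (m,n)=(-2,8) → π∥ = -2+8·λ ≈ 17.31371, π⊥ = -2+8·λ' ≈ -5.31371 ∉ [0.3, 1.1) ⇒ out
candidate 5: (m,n)=(-2,-7) → π∥ = -2-7·λ ≈ -18.89949, π⊥ = -2-7·λ' ≈ 0.89949 ∈ [0.3, 1.1) ⇒ IN Λ
candidate 6: (m,n)=(0,0) → π∥ = 0+0·λ ≈ 0.00000, π⊥ = 0+0·λ' ≈ 0.00000 ∉ [0.3, 1.1) ⇒ out

2, 5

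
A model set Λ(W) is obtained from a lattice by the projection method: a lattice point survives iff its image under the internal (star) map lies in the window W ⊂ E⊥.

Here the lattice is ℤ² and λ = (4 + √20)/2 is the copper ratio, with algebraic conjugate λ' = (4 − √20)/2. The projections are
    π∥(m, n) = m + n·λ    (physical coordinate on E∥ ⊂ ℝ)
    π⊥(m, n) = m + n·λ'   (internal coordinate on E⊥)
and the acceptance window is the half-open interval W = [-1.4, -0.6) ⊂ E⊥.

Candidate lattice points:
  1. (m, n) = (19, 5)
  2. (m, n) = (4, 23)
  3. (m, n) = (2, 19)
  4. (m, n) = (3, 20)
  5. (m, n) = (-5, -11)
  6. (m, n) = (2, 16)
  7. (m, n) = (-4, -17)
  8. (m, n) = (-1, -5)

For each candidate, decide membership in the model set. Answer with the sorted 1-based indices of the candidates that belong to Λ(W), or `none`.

Compute λ' = (4−√20)/2 = -0.23607, so π⊥(m,n) = m -0.23607·n.
candidate 1: (m,n)=(19,5) → π∥ = 19+5·λ ≈ 40.18034, π⊥ = 19+5·λ' ≈ 17.81966 ∉ [-1.4, -0.6) ⇒ out
candidate 2: (m,n)=(4,23) → π∥ = 4+23·λ ≈ 101.42956, π⊥ = 4+23·λ' ≈ -1.42956 ∉ [-1.4, -0.6) ⇒ out
candidate 3: (m,n)=(2,19) → π∥ = 2+19·λ ≈ 82.48529, π⊥ = 2+19·λ' ≈ -2.48529 ∉ [-1.4, -0.6) ⇒ out
candidate 4: (m,n)=(3,20) → π∥ = 3+20·λ ≈ 87.72136, π⊥ = 3+20·λ' ≈ -1.72136 ∉ [-1.4, -0.6) ⇒ out
candidate 5: (m,n)=(-5,-11) → π∥ = -5-11·λ ≈ -51.59675, π⊥ = -5-11·λ' ≈ -2.40325 ∉ [-1.4, -0.6) ⇒ out
candidate 6: (m,n)=(2,16) → π∥ = 2+16·λ ≈ 69.77709, π⊥ = 2+16·λ' ≈ -1.77709 ∉ [-1.4, -0.6) ⇒ out
candidate 7: (m,n)=(-4,-17) → π∥ = -4-17·λ ≈ -76.01316, π⊥ = -4-17·λ' ≈ 0.01316 ∉ [-1.4, -0.6) ⇒ out
candidate 8: (m,n)=(-1,-5) → π∥ = -1-5·λ ≈ -22.18034, π⊥ = -1-5·λ' ≈ 0.18034 ∉ [-1.4, -0.6) ⇒ out

none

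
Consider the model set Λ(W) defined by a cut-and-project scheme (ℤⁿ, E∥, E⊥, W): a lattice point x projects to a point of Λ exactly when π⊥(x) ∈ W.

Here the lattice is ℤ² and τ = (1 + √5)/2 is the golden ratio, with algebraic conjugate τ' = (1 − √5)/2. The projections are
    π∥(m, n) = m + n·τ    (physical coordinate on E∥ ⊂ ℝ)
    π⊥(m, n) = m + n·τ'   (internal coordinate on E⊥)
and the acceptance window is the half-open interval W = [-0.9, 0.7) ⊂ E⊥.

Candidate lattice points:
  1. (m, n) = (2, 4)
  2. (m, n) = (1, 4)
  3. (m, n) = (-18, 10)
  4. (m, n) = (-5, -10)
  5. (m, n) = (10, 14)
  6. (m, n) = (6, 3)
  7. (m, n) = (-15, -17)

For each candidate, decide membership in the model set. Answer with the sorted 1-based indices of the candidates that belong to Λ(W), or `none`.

1

Numerically τ ≈ 1.61803 and τ' = −1/τ ≈ -0.61803.
candidate 1: (m,n)=(2,4) → π∥ = 2+4·τ ≈ 8.47214, π⊥ = 2+4·τ' ≈ -0.47214 ∈ [-0.9, 0.7) ⇒ IN Λ
candidate 2: (m,n)=(1,4) → π∥ = 1+4·τ ≈ 7.47214, π⊥ = 1+4·τ' ≈ -1.47214 ∉ [-0.9, 0.7) ⇒ out
candidate 3: (m,n)=(-18,10) → π∥ = -18+10·τ ≈ -1.81966, π⊥ = -18+10·τ' ≈ -24.18034 ∉ [-0.9, 0.7) ⇒ out
candidate 4: (m,n)=(-5,-10) → π∥ = -5-10·τ ≈ -21.18034, π⊥ = -5-10·τ' ≈ 1.18034 ∉ [-0.9, 0.7) ⇒ out
candidate 5: (m,n)=(10,14) → π∥ = 10+14·τ ≈ 32.65248, π⊥ = 10+14·τ' ≈ 1.34752 ∉ [-0.9, 0.7) ⇒ out
candidate 6: (m,n)=(6,3) → π∥ = 6+3·τ ≈ 10.85410, π⊥ = 6+3·τ' ≈ 4.14590 ∉ [-0.9, 0.7) ⇒ out
candidate 7: (m,n)=(-15,-17) → π∥ = -15-17·τ ≈ -42.50658, π⊥ = -15-17·τ' ≈ -4.49342 ∉ [-0.9, 0.7) ⇒ out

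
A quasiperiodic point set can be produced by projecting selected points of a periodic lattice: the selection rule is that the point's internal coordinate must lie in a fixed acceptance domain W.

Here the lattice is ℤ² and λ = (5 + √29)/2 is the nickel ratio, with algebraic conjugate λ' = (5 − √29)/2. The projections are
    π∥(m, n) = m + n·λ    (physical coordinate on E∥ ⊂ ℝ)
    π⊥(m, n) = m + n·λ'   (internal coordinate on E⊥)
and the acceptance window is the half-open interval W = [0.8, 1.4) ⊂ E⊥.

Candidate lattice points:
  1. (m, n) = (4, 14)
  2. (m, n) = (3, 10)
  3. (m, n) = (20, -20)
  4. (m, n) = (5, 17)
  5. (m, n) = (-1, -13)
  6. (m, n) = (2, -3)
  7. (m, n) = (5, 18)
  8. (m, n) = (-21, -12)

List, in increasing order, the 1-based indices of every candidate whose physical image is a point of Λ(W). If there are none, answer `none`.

1, 2

Numerically λ ≈ 5.19258 and λ' = −1/λ ≈ -0.19258.
[1] lift (4,14): star map gives 1.30385; window check 0.8 ≤ 1.30385 < 1.4 is true → IN Λ
[2] lift (3,10): star map gives 1.07418; window check 0.8 ≤ 1.07418 < 1.4 is true → IN Λ
[3] lift (20,-20): star map gives 23.85165; window check 0.8 ≤ 23.85165 < 1.4 is false → out
[4] lift (5,17): star map gives 1.72610; window check 0.8 ≤ 1.72610 < 1.4 is false → out
[5] lift (-1,-13): star map gives 1.50357; window check 0.8 ≤ 1.50357 < 1.4 is false → out
[6] lift (2,-3): star map gives 2.57775; window check 0.8 ≤ 2.57775 < 1.4 is false → out
[7] lift (5,18): star map gives 1.53352; window check 0.8 ≤ 1.53352 < 1.4 is false → out
[8] lift (-21,-12): star map gives -18.68901; window check 0.8 ≤ -18.68901 < 1.4 is false → out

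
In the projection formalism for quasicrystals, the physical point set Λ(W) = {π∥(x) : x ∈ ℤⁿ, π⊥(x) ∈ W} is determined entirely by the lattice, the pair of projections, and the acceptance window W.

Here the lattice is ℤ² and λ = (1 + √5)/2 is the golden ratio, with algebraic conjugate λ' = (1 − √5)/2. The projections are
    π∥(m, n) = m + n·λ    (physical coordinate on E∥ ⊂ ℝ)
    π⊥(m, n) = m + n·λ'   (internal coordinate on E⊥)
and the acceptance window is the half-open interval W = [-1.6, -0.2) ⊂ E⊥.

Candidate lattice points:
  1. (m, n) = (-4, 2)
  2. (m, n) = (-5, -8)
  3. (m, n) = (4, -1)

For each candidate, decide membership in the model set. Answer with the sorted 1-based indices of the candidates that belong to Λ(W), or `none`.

none

Numerically λ ≈ 1.618034 and λ' = −1/λ ≈ -0.618034.
[1] lift (-4,2): star map gives -5.236068; window check -1.6 ≤ -5.236068 < -0.2 is false → out
[2] lift (-5,-8): star map gives -0.055728; window check -1.6 ≤ -0.055728 < -0.2 is false → out
[3] lift (4,-1): star map gives 4.618034; window check -1.6 ≤ 4.618034 < -0.2 is false → out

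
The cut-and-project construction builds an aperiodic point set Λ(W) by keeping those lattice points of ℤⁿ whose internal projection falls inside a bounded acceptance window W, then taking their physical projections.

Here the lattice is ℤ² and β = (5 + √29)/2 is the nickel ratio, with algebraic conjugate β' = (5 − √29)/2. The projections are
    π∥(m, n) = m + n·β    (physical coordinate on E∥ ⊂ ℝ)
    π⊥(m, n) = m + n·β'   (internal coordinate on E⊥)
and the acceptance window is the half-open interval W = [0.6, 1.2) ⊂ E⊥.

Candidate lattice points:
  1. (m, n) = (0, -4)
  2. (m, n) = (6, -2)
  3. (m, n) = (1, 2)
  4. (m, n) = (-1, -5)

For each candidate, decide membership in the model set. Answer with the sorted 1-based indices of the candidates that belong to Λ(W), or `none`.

Compute β' = (5−√29)/2 = -0.192582, so π⊥(m,n) = m -0.192582·n.
#1 (0,-4): internal coord 0 + (-4)·β' = +0.770330; +0.770330 ∈ [0.6, 1.2) → IN Λ
#2 (6,-2): internal coord 6 + (-2)·β' = +6.385165; +6.385165 ∉ [0.6, 1.2) → out
#3 (1,2): internal coord 1 + (2)·β' = +0.614835; +0.614835 ∈ [0.6, 1.2) → IN Λ
#4 (-1,-5): internal coord -1 + (-5)·β' = -0.037088; -0.037088 ∉ [0.6, 1.2) → out

1, 3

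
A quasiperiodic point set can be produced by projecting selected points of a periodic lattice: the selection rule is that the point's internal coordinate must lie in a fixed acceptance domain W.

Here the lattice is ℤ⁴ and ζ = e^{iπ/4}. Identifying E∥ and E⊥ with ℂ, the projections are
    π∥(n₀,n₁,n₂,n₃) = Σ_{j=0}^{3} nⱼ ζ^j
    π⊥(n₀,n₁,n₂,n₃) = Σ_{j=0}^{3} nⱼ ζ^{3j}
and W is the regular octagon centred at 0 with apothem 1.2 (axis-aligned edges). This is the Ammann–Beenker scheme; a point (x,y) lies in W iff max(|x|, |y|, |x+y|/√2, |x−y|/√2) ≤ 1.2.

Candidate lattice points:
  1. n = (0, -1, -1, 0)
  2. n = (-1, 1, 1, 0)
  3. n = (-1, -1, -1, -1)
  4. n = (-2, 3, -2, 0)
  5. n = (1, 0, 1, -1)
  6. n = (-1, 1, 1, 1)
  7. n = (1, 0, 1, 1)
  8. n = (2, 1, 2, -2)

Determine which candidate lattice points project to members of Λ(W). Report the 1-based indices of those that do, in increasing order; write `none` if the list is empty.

Internal map: ζ^{3j} for j=0..3 gives (1,0), (−√2/2,√2/2), (0,−1), (√2/2,√2/2).
candidate 1: n = (0, -1, -1, 0) → π⊥ ≈ (+0.70711, +0.29289); max(|x|,|y|,|x±y|/√2) = 0.70711 ≤ 1.2 ⇒ ∈ W
candidate 2: n = (-1, 1, 1, 0) → π⊥ ≈ (-1.70711, -0.29289); max(|x|,|y|,|x±y|/√2) = 1.70711 > 1.2 ⇒ ∉ W
candidate 3: n = (-1, -1, -1, -1) → π⊥ ≈ (-1.00000, -0.41421); max(|x|,|y|,|x±y|/√2) = 1.00000 ≤ 1.2 ⇒ ∈ W
candidate 4: n = (-2, 3, -2, 0) → π⊥ ≈ (-4.12132, +4.12132); max(|x|,|y|,|x±y|/√2) = 5.82843 > 1.2 ⇒ ∉ W
candidate 5: n = (1, 0, 1, -1) → π⊥ ≈ (+0.29289, -1.70711); max(|x|,|y|,|x±y|/√2) = 1.70711 > 1.2 ⇒ ∉ W
candidate 6: n = (-1, 1, 1, 1) → π⊥ ≈ (-1.00000, +0.41421); max(|x|,|y|,|x±y|/√2) = 1.00000 ≤ 1.2 ⇒ ∈ W
candidate 7: n = (1, 0, 1, 1) → π⊥ ≈ (+1.70711, -0.29289); max(|x|,|y|,|x±y|/√2) = 1.70711 > 1.2 ⇒ ∉ W
candidate 8: n = (2, 1, 2, -2) → π⊥ ≈ (-0.12132, -2.70711); max(|x|,|y|,|x±y|/√2) = 2.70711 > 1.2 ⇒ ∉ W

1, 3, 6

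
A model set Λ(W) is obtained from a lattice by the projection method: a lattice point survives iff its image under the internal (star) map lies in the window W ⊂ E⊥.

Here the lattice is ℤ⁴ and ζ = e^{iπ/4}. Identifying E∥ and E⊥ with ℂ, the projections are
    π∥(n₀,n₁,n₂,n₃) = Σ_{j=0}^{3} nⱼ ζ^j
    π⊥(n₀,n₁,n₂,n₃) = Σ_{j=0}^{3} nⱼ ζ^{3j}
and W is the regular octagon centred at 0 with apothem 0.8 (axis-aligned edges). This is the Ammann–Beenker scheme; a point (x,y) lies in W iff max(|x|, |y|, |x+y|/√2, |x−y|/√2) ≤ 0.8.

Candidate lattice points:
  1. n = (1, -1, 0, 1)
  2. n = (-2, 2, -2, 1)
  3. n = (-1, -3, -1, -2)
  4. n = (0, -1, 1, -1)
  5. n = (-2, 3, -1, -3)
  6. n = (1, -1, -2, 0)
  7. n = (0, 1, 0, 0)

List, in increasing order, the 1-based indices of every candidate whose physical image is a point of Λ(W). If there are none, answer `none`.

With ζ = e^{iπ/4} the internal vectors are ζ^0,ζ^3,ζ^6,ζ^9.
candidate 1: n = (1, -1, 0, 1) → π⊥ ≈ (+2.41421, +0.00000); max(|x|,|y|,|x±y|/√2) = 2.41421 > 0.8 ⇒ ∉ W
candidate 2: n = (-2, 2, -2, 1) → π⊥ ≈ (-2.70711, +4.12132); max(|x|,|y|,|x±y|/√2) = 4.82843 > 0.8 ⇒ ∉ W
candidate 3: n = (-1, -3, -1, -2) → π⊥ ≈ (-0.29289, -2.53553); max(|x|,|y|,|x±y|/√2) = 2.53553 > 0.8 ⇒ ∉ W
candidate 4: n = (0, -1, 1, -1) → π⊥ ≈ (+0.00000, -2.41421); max(|x|,|y|,|x±y|/√2) = 2.41421 > 0.8 ⇒ ∉ W
candidate 5: n = (-2, 3, -1, -3) → π⊥ ≈ (-6.24264, +1.00000); max(|x|,|y|,|x±y|/√2) = 6.24264 > 0.8 ⇒ ∉ W
candidate 6: n = (1, -1, -2, 0) → π⊥ ≈ (+1.70711, +1.29289); max(|x|,|y|,|x±y|/√2) = 2.12132 > 0.8 ⇒ ∉ W
candidate 7: n = (0, 1, 0, 0) → π⊥ ≈ (-0.70711, +0.70711); max(|x|,|y|,|x±y|/√2) = 1.00000 > 0.8 ⇒ ∉ W

none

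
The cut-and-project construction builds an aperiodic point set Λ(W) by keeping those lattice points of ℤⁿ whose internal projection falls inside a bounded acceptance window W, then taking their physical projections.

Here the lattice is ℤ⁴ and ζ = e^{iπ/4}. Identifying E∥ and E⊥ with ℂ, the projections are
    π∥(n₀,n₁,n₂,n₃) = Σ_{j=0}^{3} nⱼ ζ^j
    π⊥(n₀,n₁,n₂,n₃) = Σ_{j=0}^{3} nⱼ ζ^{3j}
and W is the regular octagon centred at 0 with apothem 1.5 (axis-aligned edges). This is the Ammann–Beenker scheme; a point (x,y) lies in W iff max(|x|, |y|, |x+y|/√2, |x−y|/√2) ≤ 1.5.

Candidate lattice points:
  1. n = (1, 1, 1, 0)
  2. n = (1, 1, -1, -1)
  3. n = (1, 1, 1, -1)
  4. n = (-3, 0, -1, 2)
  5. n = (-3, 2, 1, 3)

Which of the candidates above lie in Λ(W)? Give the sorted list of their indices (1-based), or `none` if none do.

1, 2, 3

π⊥(n) = n₀ + n₁ζ³ + n₂ζ⁶ + n₃ζ⁹ where ζ = e^{iπ/4}.
#1 (1, 1, 1, 0): internal (0.292893, -0.292893); octagon support 0.414214 vs apothem 1.5 → ∈ W
#2 (1, 1, -1, -1): internal (-0.414214, 1.000000); octagon support 1.000000 vs apothem 1.5 → ∈ W
#3 (1, 1, 1, -1): internal (-0.414214, -1.000000); octagon support 1.000000 vs apothem 1.5 → ∈ W
#4 (-3, 0, -1, 2): internal (-1.585786, 2.414214); octagon support 2.828427 vs apothem 1.5 → ∉ W
#5 (-3, 2, 1, 3): internal (-2.292893, 2.535534); octagon support 3.414214 vs apothem 1.5 → ∉ W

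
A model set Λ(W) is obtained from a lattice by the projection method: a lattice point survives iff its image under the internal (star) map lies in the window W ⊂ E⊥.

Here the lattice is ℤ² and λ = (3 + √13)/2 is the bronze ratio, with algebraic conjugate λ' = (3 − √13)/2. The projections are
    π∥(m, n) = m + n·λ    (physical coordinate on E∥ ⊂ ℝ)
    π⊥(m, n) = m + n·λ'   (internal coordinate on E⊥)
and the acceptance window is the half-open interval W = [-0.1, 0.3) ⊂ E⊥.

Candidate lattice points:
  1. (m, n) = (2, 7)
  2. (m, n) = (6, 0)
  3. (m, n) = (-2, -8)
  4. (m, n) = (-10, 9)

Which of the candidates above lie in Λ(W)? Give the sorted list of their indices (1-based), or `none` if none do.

none

Compute λ' = (3−√13)/2 = -0.302776, so π⊥(m,n) = m -0.302776·n.
candidate 1: (m,n)=(2,7) → π∥ = 2+7·λ ≈ 25.119429, π⊥ = 2+7·λ' ≈ -0.119429 ∉ [-0.1, 0.3) ⇒ out
candidate 2: (m,n)=(6,0) → π∥ = 6+0·λ ≈ 6.000000, π⊥ = 6+0·λ' ≈ 6.000000 ∉ [-0.1, 0.3) ⇒ out
candidate 3: (m,n)=(-2,-8) → π∥ = -2-8·λ ≈ -28.422205, π⊥ = -2-8·λ' ≈ 0.422205 ∉ [-0.1, 0.3) ⇒ out
candidate 4: (m,n)=(-10,9) → π∥ = -10+9·λ ≈ 19.724981, π⊥ = -10+9·λ' ≈ -12.724981 ∉ [-0.1, 0.3) ⇒ out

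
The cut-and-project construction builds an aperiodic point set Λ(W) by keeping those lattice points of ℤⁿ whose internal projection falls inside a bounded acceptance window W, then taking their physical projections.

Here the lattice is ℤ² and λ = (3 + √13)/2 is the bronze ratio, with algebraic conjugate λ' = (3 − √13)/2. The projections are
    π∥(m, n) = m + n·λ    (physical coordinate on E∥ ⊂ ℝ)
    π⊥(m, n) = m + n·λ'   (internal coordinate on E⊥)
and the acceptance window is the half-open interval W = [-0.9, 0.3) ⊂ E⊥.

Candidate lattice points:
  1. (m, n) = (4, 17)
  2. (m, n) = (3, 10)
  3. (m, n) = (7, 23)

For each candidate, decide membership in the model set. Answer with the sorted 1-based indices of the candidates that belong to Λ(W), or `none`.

2, 3

Numerically λ ≈ 3.302776 and λ' = −1/λ ≈ -0.302776.
#1 (4,17): internal coord 4 + (17)·λ' = -1.147186; -1.147186 ∉ [-0.9, 0.3) → out
#2 (3,10): internal coord 3 + (10)·λ' = -0.027756; -0.027756 ∈ [-0.9, 0.3) → IN Λ
#3 (7,23): internal coord 7 + (23)·λ' = +0.036160; +0.036160 ∈ [-0.9, 0.3) → IN Λ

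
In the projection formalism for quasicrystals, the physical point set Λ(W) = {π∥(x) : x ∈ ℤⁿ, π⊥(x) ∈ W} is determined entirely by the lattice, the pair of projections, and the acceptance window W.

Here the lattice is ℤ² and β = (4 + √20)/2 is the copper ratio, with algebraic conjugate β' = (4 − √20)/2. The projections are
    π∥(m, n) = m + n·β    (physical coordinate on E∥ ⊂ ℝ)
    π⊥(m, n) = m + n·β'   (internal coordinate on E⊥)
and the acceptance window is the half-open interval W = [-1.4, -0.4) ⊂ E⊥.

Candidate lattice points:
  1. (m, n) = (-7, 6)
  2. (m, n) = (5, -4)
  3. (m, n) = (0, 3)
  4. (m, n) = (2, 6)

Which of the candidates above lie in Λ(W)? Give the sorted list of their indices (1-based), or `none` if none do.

β' = (4−√20)/2 ≈ -0.236068.
candidate 1: (m,n)=(-7,6) → π∥ = -7+6·β ≈ 18.416408, π⊥ = -7+6·β' ≈ -8.416408 ∉ [-1.4, -0.4) ⇒ out
candidate 2: (m,n)=(5,-4) → π∥ = 5-4·β ≈ -11.944272, π⊥ = 5-4·β' ≈ 5.944272 ∉ [-1.4, -0.4) ⇒ out
candidate 3: (m,n)=(0,3) → π∥ = 0+3·β ≈ 12.708204, π⊥ = 0+3·β' ≈ -0.708204 ∈ [-1.4, -0.4) ⇒ IN Λ
candidate 4: (m,n)=(2,6) → π∥ = 2+6·β ≈ 27.416408, π⊥ = 2+6·β' ≈ 0.583592 ∉ [-1.4, -0.4) ⇒ out

3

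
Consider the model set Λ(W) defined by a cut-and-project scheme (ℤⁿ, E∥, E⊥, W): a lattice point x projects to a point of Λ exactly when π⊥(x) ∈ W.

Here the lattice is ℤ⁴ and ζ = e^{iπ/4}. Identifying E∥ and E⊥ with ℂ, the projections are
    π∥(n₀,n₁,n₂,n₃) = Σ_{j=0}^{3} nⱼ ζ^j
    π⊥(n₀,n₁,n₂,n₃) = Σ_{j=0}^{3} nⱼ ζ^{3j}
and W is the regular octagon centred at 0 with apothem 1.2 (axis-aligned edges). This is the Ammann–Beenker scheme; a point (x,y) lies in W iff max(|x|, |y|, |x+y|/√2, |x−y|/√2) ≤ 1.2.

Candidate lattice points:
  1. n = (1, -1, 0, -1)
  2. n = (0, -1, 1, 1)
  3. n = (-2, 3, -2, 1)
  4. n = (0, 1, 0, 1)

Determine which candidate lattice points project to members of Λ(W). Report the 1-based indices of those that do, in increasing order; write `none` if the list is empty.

π⊥(n) = n₀ + n₁ζ³ + n₂ζ⁶ + n₃ζ⁹ where ζ = e^{iπ/4}.
candidate 1: n = (1, -1, 0, -1) → π⊥ ≈ (+1.0000, -1.4142); max(|x|,|y|,|x±y|/√2) = 1.7071 > 1.2 ⇒ ∉ W
candidate 2: n = (0, -1, 1, 1) → π⊥ ≈ (+1.4142, -1.0000); max(|x|,|y|,|x±y|/√2) = 1.7071 > 1.2 ⇒ ∉ W
candidate 3: n = (-2, 3, -2, 1) → π⊥ ≈ (-3.4142, +4.8284); max(|x|,|y|,|x±y|/√2) = 5.8284 > 1.2 ⇒ ∉ W
candidate 4: n = (0, 1, 0, 1) → π⊥ ≈ (+0.0000, +1.4142); max(|x|,|y|,|x±y|/√2) = 1.4142 > 1.2 ⇒ ∉ W

none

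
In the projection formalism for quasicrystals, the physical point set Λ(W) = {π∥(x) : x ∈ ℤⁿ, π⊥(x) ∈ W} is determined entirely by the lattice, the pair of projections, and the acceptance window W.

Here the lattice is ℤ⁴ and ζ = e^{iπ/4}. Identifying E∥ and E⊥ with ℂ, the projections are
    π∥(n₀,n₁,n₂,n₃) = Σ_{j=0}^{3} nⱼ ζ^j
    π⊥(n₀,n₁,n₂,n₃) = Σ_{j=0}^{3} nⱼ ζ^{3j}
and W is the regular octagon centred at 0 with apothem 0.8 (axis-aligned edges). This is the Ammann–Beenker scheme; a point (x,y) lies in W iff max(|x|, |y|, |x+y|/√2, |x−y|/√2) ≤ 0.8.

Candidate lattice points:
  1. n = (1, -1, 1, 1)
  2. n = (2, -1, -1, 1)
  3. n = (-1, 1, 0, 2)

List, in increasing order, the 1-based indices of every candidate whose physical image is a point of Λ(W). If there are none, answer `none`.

Internal map: ζ^{3j} for j=0..3 gives (1,0), (−√2/2,√2/2), (0,−1), (√2/2,√2/2).
#1 (1, -1, 1, 1): internal (2.4142, -1.0000); octagon support 2.4142 vs apothem 0.8 → ∉ W
#2 (2, -1, -1, 1): internal (3.4142, 1.0000); octagon support 3.4142 vs apothem 0.8 → ∉ W
#3 (-1, 1, 0, 2): internal (-0.2929, 2.1213); octagon support 2.1213 vs apothem 0.8 → ∉ W

none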